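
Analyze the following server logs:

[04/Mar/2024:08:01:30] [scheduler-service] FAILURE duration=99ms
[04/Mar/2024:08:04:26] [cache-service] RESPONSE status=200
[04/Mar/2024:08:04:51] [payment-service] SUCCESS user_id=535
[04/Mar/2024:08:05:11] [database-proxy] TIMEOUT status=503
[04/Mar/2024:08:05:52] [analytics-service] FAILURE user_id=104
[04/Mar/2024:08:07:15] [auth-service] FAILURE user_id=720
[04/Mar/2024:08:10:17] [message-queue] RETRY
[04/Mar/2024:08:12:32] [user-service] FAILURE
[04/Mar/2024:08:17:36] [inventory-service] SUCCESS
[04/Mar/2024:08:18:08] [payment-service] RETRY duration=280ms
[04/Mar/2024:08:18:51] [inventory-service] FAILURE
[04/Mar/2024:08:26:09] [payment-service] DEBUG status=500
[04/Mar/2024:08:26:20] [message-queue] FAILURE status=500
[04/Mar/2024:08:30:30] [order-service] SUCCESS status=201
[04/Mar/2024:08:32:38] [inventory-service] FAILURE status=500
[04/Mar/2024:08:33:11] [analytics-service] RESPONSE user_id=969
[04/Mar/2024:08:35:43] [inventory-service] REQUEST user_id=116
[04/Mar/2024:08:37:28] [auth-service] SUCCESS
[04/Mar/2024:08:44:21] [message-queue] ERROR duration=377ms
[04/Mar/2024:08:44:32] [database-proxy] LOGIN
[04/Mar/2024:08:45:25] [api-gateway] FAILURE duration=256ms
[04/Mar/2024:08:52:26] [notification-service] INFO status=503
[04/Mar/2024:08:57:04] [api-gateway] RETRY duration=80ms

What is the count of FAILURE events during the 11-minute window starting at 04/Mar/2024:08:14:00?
1

To count events in the time window:

1. Window boundaries: 04/Mar/2024:08:14:00 to 04/Mar/2024:08:25:00
2. Filter for FAILURE events within this window
3. Count matching events: 1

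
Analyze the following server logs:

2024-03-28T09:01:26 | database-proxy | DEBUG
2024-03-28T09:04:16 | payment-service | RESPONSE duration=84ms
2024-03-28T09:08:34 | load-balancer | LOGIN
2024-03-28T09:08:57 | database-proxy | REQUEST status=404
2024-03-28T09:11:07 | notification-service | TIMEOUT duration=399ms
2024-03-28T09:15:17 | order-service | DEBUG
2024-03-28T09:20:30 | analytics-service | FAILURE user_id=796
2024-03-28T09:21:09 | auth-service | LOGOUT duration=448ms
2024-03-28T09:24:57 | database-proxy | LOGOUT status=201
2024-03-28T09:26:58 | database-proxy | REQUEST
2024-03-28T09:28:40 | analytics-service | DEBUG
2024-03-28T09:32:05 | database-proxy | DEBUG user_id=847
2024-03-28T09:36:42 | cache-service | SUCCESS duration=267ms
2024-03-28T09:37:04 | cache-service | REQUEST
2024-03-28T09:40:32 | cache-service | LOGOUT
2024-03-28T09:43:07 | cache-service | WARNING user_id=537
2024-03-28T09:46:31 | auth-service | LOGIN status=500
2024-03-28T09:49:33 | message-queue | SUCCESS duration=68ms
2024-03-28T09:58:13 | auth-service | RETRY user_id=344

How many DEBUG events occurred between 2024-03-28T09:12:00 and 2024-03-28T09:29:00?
2

To count events in the time window:

1. Window boundaries: 2024-03-28T09:12:00 to 2024-03-28T09:29:00
2. Filter for DEBUG events within this window
3. Count matching events: 2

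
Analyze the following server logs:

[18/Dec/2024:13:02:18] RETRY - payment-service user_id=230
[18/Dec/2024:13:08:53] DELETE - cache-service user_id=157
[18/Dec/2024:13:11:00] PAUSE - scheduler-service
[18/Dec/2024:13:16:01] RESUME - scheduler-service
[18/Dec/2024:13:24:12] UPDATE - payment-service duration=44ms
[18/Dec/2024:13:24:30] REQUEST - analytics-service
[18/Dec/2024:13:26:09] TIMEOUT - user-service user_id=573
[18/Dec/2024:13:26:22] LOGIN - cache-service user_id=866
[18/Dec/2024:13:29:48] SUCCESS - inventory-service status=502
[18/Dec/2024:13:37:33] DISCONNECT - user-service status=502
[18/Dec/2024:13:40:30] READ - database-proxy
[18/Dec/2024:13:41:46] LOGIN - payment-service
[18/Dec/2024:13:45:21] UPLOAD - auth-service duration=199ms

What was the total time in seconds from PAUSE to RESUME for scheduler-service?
301

To calculate state duration:

1. Find PAUSE event for scheduler-service: 18/Dec/2024:13:11:00
2. Find RESUME event for scheduler-service: 18/Dec/2024:13:16:01
3. Calculate duration: 18/Dec/2024:13:16:01 - 18/Dec/2024:13:11:00 = 301 seconds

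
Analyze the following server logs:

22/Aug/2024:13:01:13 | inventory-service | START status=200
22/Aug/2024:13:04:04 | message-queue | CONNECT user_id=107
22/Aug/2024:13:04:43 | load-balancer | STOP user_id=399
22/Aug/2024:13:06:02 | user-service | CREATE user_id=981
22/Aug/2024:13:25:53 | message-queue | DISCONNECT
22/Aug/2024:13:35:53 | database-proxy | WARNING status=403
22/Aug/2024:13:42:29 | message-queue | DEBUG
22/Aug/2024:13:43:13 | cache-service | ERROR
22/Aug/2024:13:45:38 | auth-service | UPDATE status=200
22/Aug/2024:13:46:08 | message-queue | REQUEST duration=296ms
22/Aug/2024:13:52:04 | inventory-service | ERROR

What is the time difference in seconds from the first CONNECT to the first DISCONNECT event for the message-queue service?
1309

To find the time between events:

1. Locate the first CONNECT event for message-queue: 22/Aug/2024:13:04:04
2. Locate the first DISCONNECT event for message-queue: 22/Aug/2024:13:25:53
3. Calculate the difference: 22/Aug/2024:13:25:53 - 22/Aug/2024:13:04:04 = 1309 seconds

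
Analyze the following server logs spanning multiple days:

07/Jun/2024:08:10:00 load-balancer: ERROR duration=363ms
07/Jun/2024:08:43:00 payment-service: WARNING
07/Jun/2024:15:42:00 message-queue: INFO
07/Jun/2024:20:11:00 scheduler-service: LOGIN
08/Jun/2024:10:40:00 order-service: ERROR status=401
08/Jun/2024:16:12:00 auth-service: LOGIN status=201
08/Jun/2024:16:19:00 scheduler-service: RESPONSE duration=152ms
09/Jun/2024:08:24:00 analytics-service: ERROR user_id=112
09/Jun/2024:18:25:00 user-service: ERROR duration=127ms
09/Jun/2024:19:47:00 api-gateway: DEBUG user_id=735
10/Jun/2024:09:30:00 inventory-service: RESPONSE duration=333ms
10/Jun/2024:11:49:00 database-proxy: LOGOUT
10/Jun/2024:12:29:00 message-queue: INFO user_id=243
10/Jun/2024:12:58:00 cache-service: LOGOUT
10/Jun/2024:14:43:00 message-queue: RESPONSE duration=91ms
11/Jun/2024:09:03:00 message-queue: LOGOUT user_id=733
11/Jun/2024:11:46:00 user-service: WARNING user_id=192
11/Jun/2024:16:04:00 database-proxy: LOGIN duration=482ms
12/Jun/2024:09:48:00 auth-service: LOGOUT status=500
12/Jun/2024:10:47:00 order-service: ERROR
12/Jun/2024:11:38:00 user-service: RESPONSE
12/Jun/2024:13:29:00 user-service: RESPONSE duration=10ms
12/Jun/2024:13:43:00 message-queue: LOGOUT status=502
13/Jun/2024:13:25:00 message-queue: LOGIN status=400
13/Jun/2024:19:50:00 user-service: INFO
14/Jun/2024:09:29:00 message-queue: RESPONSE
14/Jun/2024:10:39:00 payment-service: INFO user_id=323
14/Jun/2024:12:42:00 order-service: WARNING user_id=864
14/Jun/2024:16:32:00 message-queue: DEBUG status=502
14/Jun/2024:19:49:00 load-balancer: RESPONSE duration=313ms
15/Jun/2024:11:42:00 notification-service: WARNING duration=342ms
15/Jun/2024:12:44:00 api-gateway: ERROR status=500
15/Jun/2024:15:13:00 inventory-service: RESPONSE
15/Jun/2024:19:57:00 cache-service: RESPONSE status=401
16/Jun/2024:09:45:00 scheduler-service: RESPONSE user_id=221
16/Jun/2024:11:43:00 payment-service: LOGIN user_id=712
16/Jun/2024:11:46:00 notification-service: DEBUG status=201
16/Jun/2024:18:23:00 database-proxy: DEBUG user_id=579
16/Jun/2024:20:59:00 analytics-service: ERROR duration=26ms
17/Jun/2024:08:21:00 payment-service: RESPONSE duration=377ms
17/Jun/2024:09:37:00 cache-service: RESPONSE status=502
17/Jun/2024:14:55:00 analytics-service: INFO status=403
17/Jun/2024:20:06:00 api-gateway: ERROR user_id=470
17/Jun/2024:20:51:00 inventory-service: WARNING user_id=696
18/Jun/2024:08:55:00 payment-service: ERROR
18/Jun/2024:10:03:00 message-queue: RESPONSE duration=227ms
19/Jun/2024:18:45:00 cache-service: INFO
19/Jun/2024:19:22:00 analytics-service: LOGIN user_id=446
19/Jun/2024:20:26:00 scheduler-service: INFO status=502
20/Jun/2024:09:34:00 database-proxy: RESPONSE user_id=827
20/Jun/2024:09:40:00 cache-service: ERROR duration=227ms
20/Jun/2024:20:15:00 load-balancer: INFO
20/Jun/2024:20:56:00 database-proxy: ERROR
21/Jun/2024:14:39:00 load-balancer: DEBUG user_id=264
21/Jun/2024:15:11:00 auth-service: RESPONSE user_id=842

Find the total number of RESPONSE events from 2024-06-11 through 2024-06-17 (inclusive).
9

To filter by date range:

1. Date range: 2024-06-11 through 2024-06-17, both dates inclusive
2. Filter for RESPONSE events whose date falls in this range
3. Count matching events: 9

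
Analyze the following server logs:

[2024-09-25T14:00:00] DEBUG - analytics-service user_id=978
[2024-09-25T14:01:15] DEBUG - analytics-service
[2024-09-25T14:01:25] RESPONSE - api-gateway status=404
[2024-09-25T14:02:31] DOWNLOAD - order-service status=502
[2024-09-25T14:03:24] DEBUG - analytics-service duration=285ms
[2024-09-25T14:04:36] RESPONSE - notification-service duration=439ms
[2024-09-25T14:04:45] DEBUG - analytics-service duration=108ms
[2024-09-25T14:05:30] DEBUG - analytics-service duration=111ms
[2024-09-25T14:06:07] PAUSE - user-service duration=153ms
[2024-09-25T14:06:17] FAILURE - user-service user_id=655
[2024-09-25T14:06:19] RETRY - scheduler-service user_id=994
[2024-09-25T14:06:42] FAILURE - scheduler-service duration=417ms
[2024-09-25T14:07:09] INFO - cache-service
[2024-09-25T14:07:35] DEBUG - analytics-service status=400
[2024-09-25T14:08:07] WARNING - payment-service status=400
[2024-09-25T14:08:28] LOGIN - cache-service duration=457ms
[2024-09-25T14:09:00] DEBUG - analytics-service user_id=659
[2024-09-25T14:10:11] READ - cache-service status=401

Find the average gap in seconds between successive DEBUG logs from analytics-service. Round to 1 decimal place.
90.0

To calculate average interval:

1. Find all DEBUG events for analytics-service in order
2. Calculate time gaps between consecutive events
3. Compute mean of gaps: 540 / 6 = 90.0 seconds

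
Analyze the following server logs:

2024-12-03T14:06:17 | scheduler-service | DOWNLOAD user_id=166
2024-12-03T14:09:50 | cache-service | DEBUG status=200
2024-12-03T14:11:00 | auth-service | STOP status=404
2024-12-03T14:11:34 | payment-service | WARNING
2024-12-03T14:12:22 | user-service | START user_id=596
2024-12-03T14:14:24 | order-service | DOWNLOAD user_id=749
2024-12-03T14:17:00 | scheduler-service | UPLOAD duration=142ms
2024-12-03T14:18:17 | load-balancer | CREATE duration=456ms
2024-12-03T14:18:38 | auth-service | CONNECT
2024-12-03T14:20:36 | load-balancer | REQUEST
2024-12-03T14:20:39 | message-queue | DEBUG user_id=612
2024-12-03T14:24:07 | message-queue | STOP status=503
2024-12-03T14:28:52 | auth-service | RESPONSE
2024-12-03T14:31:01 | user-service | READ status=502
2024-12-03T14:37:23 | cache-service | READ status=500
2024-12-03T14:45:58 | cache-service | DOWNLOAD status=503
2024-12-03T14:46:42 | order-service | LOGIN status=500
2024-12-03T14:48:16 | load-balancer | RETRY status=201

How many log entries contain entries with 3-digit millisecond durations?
2

To find matching entries:

1. Pattern to match: entries with 3-digit millisecond durations
2. Scan each log entry for the pattern
3. Count matches: 2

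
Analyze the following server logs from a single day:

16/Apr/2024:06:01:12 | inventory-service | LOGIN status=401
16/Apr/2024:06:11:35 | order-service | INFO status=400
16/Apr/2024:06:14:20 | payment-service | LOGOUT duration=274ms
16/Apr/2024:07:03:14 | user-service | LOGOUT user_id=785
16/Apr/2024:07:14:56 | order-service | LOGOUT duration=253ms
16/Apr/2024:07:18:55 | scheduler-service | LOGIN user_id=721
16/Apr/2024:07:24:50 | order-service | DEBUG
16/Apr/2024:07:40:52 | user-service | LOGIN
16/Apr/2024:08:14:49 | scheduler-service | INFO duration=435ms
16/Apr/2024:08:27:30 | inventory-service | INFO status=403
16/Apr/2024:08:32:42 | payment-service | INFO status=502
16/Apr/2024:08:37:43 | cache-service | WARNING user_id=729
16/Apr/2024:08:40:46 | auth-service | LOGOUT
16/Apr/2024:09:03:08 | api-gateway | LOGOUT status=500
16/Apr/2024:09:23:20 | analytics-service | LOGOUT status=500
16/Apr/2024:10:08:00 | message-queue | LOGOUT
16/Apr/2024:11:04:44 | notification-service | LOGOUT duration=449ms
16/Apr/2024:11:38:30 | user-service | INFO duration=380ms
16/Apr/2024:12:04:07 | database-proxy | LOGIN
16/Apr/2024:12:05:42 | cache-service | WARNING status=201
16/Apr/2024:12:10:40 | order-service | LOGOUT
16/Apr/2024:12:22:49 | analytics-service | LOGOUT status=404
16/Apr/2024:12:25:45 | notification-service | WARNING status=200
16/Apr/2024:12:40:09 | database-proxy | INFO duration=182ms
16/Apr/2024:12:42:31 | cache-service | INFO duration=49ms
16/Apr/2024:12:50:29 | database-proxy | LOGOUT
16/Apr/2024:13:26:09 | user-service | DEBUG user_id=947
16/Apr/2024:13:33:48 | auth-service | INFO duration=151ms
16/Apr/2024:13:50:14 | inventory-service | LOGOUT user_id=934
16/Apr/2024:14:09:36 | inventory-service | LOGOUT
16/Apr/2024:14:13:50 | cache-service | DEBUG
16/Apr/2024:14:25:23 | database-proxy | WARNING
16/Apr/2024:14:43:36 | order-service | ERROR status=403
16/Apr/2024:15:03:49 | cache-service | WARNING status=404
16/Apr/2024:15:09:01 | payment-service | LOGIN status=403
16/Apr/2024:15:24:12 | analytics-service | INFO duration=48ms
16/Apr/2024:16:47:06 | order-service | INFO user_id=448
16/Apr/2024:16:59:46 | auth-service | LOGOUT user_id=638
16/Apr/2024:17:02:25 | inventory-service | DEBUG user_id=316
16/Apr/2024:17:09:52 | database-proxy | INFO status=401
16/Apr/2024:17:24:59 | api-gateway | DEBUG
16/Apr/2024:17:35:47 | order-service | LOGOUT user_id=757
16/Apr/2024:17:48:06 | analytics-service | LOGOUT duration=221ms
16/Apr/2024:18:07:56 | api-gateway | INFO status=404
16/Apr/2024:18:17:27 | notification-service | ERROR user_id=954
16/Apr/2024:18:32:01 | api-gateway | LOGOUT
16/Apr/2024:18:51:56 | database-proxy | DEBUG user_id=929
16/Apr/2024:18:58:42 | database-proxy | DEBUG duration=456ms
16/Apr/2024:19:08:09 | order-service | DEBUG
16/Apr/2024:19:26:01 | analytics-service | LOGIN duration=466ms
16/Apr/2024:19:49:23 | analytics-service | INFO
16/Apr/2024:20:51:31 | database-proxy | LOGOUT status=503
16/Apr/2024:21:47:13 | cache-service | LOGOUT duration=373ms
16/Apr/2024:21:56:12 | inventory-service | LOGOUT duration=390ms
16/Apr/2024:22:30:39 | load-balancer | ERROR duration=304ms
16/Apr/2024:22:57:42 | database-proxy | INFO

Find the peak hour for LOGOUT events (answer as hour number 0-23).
12

To find the peak hour:

1. Group all LOGOUT events by hour
2. Count events in each hour
3. Find hour with maximum count
4. Peak hour: 12 (with 3 events)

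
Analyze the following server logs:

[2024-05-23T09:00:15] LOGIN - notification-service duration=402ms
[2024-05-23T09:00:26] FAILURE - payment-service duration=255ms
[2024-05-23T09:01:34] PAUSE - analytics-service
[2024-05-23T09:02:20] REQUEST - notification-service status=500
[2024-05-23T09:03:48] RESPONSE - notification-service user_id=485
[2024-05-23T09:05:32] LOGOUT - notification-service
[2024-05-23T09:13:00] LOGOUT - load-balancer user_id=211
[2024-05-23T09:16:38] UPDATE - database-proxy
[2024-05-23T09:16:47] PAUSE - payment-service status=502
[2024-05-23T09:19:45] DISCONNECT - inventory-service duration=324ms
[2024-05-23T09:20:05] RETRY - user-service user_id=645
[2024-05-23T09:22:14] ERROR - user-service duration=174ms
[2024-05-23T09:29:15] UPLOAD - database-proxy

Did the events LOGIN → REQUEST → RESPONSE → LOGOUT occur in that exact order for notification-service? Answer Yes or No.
Yes

To verify sequence order:

1. Find all events in sequence LOGIN → REQUEST → RESPONSE → LOGOUT for notification-service
2. Extract their timestamps
3. Check if timestamps are in ascending order
4. Result: Yes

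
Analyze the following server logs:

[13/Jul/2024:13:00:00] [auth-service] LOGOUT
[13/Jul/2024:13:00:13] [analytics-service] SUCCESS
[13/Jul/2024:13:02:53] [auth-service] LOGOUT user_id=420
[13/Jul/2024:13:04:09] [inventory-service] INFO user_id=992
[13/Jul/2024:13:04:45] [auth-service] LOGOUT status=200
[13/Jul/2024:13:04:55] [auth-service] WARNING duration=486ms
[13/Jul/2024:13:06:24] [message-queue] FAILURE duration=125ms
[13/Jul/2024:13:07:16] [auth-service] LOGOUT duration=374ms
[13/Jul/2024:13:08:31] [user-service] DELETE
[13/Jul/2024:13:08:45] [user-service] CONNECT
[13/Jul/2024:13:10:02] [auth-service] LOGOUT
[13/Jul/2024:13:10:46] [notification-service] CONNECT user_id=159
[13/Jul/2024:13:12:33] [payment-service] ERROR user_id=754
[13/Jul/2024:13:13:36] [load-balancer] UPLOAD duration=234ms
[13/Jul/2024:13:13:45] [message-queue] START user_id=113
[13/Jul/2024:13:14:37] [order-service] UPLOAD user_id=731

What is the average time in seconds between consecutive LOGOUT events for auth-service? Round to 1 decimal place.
150.5

To calculate average interval:

1. Find all LOGOUT events for auth-service in order
2. Calculate time gaps between consecutive events
3. Compute mean of gaps: 602 / 4 = 150.5 seconds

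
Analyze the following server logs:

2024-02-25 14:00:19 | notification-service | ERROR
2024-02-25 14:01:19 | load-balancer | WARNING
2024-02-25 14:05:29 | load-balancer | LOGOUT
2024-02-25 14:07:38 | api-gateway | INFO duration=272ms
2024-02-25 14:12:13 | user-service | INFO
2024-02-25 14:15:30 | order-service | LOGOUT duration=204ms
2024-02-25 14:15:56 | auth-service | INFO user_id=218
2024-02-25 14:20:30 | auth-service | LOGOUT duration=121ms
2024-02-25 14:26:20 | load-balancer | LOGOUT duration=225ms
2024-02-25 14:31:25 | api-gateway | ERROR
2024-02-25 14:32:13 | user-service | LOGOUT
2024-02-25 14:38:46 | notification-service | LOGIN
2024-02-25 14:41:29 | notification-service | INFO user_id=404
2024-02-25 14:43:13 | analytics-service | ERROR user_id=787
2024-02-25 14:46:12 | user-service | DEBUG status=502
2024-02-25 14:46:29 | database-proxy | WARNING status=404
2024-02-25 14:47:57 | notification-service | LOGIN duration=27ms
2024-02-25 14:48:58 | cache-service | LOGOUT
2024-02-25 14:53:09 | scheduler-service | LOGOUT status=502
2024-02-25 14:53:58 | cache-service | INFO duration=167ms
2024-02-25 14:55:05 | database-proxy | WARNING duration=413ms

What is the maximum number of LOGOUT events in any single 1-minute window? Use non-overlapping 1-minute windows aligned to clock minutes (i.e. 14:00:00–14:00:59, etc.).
1

To find the burst window:

1. Divide the log period into non-overlapping 1-minute windows starting at 14:00
2. Count LOGOUT events in each window
3. Find the window with maximum count
4. Maximum events in a window: 1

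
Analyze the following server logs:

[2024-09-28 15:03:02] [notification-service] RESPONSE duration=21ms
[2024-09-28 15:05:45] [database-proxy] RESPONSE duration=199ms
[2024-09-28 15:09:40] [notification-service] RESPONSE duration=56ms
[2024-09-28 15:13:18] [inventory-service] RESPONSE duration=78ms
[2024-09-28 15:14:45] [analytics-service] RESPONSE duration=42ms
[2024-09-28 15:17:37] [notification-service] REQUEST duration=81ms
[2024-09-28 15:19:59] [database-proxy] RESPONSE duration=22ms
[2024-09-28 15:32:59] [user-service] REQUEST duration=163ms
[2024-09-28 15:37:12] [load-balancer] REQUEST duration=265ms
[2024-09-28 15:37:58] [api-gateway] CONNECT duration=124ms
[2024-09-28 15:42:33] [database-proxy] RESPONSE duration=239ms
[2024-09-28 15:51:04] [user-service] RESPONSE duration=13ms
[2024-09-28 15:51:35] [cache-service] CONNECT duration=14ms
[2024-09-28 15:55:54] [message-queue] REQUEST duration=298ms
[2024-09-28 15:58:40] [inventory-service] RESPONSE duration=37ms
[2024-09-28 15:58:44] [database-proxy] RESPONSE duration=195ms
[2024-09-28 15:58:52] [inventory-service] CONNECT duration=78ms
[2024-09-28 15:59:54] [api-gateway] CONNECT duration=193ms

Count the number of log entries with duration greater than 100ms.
8

To count timeouts:

1. Threshold: 100ms
2. Extract duration from each log entry
3. Count entries where duration > 100
4. Timeout count: 8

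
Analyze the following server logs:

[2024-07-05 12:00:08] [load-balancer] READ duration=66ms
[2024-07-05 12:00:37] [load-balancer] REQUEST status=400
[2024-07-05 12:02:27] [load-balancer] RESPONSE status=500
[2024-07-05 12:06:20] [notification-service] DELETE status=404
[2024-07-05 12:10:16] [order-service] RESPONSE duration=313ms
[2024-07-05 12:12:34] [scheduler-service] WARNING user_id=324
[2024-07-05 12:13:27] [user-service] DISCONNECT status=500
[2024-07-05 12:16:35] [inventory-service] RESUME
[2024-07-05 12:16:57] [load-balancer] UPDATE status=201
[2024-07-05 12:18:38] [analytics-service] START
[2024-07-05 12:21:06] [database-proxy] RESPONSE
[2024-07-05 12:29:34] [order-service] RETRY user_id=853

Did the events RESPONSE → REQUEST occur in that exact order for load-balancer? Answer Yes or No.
No

To verify sequence order:

1. Find all events in sequence RESPONSE → REQUEST for load-balancer
2. Extract their timestamps
3. Check if timestamps are in ascending order
4. Result: No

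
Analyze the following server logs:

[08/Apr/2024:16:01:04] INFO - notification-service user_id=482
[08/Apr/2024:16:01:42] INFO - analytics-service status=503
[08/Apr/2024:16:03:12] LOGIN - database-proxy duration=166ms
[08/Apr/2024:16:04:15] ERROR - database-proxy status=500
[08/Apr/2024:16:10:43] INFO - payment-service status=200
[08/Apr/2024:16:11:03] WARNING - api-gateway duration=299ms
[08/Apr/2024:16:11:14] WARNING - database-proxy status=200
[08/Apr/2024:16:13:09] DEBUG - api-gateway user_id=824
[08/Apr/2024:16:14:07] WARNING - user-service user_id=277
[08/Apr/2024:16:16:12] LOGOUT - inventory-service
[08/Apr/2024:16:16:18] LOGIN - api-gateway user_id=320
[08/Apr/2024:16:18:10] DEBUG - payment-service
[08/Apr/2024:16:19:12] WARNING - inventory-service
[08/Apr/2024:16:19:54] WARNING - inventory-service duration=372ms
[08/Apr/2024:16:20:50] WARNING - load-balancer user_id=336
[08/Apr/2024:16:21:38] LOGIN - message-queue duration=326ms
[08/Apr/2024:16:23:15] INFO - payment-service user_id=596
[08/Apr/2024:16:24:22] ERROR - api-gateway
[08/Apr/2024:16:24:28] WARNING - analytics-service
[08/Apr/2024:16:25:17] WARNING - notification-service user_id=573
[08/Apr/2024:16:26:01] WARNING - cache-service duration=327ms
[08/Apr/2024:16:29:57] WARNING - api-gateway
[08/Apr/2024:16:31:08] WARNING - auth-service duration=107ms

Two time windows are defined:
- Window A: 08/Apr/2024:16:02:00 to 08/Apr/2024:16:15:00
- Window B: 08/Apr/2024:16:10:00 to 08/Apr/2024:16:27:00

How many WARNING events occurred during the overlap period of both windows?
3

To find overlap events:

1. Window A: 08/Apr/2024:16:02:00 to 08/Apr/2024:16:15:00
2. Window B: 08/Apr/2024:16:10:00 to 08/Apr/2024:16:27:00
3. Overlap period: 08/Apr/2024:16:10:00 to 08/Apr/2024:16:15:00
4. Count WARNING events in overlap: 3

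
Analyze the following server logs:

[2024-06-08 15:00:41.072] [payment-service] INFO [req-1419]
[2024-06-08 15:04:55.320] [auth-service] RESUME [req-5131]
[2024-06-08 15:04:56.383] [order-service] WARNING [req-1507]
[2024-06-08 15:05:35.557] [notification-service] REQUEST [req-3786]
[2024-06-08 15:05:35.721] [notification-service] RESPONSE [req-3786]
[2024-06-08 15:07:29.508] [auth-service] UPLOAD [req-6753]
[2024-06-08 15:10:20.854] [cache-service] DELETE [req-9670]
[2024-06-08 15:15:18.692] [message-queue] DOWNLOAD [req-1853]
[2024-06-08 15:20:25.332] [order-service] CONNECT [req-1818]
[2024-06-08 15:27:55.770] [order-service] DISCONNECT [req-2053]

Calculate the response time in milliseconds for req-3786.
164

To calculate latency:

1. Find REQUEST with id req-3786: 2024-06-08 15:05:35.557
2. Find RESPONSE with id req-3786: 2024-06-08 15:05:35.721
3. Latency: 2024-06-08 15:05:35.721 - 2024-06-08 15:05:35.557 = 164ms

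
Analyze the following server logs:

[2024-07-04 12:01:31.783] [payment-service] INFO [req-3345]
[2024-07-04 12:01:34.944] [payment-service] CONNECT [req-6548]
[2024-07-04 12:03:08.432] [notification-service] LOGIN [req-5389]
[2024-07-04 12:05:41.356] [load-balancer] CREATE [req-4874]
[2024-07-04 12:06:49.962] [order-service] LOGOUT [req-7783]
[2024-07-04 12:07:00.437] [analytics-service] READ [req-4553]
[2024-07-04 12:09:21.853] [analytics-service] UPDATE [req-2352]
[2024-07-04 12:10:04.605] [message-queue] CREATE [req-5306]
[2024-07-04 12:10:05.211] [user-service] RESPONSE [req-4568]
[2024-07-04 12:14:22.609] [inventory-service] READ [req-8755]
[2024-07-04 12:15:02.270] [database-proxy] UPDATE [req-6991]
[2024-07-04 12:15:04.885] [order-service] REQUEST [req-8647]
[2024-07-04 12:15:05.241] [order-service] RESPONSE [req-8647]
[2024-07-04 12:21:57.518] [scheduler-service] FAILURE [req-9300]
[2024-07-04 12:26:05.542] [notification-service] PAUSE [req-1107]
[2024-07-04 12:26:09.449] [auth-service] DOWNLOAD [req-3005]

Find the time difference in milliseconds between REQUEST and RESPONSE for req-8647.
356

To calculate latency:

1. Find REQUEST with id req-8647: 2024-07-04 12:15:04.885
2. Find RESPONSE with id req-8647: 2024-07-04 12:15:05.241
3. Latency: 2024-07-04 12:15:05.241 - 2024-07-04 12:15:04.885 = 356ms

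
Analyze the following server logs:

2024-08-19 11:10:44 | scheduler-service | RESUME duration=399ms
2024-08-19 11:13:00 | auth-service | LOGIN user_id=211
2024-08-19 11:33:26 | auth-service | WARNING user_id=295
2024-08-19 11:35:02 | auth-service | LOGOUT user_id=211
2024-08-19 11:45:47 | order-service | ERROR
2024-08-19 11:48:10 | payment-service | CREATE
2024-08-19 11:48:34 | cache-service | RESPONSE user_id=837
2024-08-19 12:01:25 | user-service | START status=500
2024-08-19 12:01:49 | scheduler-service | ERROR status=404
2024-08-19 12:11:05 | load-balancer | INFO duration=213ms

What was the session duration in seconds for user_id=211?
1322

To calculate session duration:

1. Find LOGIN event for user_id=211: 2024-08-19 11:13:00
2. Find LOGOUT event for user_id=211: 2024-08-19 11:35:02
3. Session duration: 2024-08-19 11:35:02 - 2024-08-19 11:13:00 = 1322 seconds (22 minutes)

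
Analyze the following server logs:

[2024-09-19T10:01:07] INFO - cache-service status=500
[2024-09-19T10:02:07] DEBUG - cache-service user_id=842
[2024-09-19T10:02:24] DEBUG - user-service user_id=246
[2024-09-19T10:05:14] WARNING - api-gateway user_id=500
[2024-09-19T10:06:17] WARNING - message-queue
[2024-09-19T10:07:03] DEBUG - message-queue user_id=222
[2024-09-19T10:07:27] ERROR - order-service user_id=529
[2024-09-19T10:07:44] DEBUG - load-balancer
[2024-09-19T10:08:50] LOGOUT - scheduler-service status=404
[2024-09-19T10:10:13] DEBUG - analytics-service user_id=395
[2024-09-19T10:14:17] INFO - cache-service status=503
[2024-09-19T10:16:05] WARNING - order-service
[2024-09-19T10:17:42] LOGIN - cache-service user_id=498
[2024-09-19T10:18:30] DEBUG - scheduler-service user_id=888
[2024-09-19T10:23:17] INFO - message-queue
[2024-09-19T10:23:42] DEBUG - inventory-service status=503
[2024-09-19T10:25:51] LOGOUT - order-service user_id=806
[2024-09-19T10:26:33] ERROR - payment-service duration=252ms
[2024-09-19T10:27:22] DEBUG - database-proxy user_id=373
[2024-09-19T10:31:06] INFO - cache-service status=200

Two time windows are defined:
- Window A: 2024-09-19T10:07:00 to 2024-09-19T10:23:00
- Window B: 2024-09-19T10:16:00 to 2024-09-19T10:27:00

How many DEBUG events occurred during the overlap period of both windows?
1

To find overlap events:

1. Window A: 2024-09-19T10:07:00 to 2024-09-19T10:23:00
2. Window B: 2024-09-19T10:16:00 to 2024-09-19T10:27:00
3. Overlap period: 2024-09-19T10:16:00 to 2024-09-19T10:23:00
4. Count DEBUG events in overlap: 1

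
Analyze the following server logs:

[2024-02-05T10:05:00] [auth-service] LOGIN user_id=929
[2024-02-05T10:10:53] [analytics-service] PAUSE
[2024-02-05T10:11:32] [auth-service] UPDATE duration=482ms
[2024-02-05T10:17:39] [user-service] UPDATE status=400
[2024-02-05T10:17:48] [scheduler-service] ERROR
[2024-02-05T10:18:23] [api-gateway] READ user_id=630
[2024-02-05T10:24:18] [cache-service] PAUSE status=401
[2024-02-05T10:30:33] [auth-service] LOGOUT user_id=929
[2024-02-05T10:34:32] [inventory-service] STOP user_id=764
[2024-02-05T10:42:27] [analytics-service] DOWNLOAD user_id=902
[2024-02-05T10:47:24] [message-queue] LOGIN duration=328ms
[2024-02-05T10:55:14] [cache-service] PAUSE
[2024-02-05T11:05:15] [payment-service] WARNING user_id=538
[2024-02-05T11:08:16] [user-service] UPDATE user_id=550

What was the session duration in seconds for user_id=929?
1533

To calculate session duration:

1. Find LOGIN event for user_id=929: 2024-02-05T10:05:00
2. Find LOGOUT event for user_id=929: 2024-02-05T10:30:33
3. Session duration: 2024-02-05T10:30:33 - 2024-02-05T10:05:00 = 1533 seconds (25 minutes)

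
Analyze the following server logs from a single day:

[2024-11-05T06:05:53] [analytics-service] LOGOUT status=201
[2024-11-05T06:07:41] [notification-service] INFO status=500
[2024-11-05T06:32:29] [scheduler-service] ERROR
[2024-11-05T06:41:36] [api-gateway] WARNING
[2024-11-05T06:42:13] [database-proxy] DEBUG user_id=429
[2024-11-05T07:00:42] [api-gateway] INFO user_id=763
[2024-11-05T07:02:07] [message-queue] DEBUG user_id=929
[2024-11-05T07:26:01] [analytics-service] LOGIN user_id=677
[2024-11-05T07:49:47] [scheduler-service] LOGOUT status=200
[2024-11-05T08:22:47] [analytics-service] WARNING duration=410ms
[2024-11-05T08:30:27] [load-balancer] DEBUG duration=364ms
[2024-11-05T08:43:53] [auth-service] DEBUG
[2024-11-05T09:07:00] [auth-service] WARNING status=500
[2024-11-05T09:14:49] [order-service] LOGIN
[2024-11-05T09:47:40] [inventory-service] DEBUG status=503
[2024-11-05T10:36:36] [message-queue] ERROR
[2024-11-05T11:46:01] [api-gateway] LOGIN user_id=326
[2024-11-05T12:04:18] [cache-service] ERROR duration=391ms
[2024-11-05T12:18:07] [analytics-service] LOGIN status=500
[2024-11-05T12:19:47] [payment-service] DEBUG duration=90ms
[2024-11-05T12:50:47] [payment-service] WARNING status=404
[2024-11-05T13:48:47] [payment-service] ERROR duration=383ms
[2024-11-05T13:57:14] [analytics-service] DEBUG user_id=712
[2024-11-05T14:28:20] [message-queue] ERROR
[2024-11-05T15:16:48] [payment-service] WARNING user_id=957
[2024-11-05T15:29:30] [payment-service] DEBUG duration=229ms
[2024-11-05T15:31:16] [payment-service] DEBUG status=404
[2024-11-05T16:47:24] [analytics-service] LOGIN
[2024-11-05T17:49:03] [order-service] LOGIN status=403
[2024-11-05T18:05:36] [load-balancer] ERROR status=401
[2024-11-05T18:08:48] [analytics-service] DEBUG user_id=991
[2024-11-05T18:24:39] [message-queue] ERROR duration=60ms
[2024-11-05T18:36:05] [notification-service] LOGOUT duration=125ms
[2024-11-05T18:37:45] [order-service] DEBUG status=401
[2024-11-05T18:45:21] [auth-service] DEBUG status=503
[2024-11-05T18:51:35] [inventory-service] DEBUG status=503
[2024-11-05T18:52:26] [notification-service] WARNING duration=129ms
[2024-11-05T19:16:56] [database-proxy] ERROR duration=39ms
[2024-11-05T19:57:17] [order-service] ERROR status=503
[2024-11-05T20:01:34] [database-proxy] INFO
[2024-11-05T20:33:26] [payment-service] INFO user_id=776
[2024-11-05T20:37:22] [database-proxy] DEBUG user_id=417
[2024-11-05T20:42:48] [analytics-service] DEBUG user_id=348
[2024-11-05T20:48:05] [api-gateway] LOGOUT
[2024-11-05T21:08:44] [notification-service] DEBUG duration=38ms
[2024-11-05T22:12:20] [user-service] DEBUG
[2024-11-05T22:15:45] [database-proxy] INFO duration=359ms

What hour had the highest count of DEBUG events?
18

To find the peak hour:

1. Group all DEBUG events by hour
2. Count events in each hour
3. Find hour with maximum count
4. Peak hour: 18 (with 4 events)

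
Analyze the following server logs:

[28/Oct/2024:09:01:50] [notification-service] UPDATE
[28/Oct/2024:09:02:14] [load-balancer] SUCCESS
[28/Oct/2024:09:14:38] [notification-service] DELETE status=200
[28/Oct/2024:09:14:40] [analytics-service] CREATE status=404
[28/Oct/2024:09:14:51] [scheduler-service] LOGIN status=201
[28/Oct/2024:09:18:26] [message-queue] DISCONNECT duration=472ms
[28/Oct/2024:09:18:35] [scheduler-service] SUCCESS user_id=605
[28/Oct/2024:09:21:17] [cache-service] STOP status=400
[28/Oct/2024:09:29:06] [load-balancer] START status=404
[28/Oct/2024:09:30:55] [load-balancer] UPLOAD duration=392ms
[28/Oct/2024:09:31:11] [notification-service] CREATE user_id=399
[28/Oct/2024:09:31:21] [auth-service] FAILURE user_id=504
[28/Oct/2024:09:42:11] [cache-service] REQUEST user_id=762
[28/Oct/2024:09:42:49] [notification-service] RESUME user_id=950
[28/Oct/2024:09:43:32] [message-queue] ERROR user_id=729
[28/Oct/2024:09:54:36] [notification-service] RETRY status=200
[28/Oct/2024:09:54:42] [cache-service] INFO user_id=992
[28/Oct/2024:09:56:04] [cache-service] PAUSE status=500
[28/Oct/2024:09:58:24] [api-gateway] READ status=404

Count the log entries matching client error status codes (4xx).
4

To find matching entries:

1. Pattern to match: client error status codes (4xx)
2. Scan each log entry for the pattern
3. Count matches: 4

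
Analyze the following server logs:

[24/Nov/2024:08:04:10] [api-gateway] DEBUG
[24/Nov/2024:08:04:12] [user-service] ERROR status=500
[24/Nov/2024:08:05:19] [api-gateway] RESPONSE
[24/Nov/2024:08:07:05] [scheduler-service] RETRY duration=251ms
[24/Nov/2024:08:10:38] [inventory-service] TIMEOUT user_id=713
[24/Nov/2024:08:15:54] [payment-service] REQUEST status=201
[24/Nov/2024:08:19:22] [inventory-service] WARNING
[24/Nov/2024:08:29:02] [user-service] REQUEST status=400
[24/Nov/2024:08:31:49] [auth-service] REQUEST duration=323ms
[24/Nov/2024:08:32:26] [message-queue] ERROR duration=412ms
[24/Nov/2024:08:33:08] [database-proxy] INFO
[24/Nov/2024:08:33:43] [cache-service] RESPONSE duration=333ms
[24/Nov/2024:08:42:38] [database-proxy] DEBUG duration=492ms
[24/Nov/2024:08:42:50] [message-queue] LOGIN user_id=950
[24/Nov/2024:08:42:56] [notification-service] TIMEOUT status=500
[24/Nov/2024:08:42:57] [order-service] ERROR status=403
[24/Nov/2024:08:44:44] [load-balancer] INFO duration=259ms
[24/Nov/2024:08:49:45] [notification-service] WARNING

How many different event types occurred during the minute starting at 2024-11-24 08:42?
4

To count unique event types:

1. Filter events in the minute starting at 2024-11-24 08:42
2. Extract event types from matching entries
3. Count unique types: 4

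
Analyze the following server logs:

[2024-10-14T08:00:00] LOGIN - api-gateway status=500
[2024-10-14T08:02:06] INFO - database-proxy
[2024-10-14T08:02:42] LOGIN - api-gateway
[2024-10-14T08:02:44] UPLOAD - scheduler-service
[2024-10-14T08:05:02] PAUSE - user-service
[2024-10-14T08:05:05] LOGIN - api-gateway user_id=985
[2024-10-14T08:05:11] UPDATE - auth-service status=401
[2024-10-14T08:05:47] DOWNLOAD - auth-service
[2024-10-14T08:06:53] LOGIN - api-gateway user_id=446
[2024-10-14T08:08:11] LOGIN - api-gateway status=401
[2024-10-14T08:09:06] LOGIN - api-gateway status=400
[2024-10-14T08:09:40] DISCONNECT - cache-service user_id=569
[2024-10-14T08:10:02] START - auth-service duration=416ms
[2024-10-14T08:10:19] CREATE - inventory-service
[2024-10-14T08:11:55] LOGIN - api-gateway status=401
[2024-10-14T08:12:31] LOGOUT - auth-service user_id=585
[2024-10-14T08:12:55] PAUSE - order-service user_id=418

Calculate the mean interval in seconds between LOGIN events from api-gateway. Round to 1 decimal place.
119.2

To calculate average interval:

1. Find all LOGIN events for api-gateway in order
2. Calculate time gaps between consecutive events
3. Compute mean of gaps: 715 / 6 = 119.2 seconds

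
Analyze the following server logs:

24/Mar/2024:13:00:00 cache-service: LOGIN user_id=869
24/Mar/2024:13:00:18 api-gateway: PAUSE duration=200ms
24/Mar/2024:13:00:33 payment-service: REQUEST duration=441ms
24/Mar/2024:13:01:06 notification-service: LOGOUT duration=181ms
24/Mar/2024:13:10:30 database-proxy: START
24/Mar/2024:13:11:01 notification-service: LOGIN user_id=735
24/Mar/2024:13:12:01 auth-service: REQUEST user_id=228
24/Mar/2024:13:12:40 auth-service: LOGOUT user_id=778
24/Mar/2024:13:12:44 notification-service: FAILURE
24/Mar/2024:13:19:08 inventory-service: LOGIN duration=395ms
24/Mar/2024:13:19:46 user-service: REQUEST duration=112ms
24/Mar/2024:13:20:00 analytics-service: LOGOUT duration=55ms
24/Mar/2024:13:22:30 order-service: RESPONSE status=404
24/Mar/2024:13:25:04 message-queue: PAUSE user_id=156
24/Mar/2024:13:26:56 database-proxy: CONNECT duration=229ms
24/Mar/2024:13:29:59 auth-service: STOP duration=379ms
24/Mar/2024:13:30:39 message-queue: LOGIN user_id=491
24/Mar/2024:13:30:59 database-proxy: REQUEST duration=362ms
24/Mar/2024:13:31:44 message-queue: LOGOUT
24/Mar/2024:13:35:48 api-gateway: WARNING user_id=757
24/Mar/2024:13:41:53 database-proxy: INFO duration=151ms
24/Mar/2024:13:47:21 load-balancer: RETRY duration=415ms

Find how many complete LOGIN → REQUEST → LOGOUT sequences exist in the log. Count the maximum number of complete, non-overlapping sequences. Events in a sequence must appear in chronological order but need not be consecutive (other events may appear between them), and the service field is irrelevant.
4

To count sequences:

1. Look for pattern: LOGIN → REQUEST → LOGOUT
2. Greedily scan the log in chronological order, matching each sequence element in turn (ignoring service)
3. Each time the full pattern completes, increment the count and restart matching from the next event
4. Complete non-overlapping sequences found: 4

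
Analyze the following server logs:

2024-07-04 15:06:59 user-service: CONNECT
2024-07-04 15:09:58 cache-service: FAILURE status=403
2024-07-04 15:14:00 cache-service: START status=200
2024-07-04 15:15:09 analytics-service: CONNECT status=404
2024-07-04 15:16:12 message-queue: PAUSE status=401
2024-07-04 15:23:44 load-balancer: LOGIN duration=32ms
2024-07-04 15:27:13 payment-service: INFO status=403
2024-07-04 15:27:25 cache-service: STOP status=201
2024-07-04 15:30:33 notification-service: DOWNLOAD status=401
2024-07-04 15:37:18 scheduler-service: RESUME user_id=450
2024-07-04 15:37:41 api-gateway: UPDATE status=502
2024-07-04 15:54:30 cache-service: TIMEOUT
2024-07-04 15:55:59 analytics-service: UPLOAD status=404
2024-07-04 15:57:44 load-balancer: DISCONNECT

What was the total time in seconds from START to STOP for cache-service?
805

To calculate state duration:

1. Find START event for cache-service: 2024-07-04 15:14:00
2. Find STOP event for cache-service: 2024-07-04 15:27:25
3. Calculate duration: 2024-07-04 15:27:25 - 2024-07-04 15:14:00 = 805 seconds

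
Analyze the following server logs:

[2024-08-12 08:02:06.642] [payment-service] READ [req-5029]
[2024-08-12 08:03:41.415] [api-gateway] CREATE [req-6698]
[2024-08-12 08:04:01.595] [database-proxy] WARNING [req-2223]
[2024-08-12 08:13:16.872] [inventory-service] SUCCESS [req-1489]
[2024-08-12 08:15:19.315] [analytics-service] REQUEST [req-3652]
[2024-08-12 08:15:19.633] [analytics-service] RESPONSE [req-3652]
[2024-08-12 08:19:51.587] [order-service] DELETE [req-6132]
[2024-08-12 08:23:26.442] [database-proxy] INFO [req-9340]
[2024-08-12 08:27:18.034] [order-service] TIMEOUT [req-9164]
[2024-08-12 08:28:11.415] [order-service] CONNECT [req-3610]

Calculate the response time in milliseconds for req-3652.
318

To calculate latency:

1. Find REQUEST with id req-3652: 2024-08-12 08:15:19.315
2. Find RESPONSE with id req-3652: 2024-08-12 08:15:19.633
3. Latency: 2024-08-12 08:15:19.633 - 2024-08-12 08:15:19.315 = 318ms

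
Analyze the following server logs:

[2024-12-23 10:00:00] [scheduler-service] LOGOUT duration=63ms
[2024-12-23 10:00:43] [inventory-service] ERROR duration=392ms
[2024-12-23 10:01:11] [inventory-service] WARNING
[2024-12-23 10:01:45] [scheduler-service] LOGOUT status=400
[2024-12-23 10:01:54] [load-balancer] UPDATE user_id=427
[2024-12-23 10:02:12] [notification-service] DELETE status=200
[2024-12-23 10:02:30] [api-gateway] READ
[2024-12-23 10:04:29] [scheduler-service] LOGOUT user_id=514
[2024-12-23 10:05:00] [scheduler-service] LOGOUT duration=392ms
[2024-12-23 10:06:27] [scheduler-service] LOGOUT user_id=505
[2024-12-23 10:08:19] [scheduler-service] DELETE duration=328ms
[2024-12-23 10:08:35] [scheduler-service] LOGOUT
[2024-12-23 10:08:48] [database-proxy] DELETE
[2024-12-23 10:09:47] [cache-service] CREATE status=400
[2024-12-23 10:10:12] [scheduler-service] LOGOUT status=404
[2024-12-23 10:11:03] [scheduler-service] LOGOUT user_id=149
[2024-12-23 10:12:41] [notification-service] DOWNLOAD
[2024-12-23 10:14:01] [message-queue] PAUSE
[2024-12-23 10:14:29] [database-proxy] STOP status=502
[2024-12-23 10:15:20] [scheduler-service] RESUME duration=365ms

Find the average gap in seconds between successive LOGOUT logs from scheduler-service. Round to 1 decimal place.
94.7

To calculate average interval:

1. Find all LOGOUT events for scheduler-service in order
2. Calculate time gaps between consecutive events
3. Compute mean of gaps: 663 / 7 = 94.7 seconds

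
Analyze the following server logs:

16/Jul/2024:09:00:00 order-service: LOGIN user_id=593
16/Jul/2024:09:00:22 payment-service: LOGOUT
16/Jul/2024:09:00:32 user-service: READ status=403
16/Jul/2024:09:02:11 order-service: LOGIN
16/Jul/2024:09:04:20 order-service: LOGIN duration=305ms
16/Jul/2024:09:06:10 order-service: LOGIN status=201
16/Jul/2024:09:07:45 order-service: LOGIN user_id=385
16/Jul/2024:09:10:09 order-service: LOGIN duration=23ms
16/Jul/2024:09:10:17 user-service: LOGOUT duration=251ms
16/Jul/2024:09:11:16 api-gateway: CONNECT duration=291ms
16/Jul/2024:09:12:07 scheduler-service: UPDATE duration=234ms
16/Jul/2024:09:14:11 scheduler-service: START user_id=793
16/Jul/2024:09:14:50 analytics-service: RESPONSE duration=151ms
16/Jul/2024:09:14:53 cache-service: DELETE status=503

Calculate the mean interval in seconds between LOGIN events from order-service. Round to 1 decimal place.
121.8

To calculate average interval:

1. Find all LOGIN events for order-service in order
2. Calculate time gaps between consecutive events
3. Compute mean of gaps: 609 / 5 = 121.8 seconds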